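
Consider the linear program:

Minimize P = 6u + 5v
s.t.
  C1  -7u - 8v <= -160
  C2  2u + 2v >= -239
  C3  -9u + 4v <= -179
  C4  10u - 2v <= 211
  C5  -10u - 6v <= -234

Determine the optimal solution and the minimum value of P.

u = 867/40, v = 23/8, minimum P = 5777/40

Feasible corners and P = 6u + 5v:
  (243/11, 109/22) → P = 3461/22
  (1005/47, 158/47) → P = 6820/47
  (867/40, 23/8) → P = 5777/40

The optimum lies where 10u - 2v = 211 and -10u - 6v = -234.
Solving simultaneously gives u = 867/40, v = 23/8.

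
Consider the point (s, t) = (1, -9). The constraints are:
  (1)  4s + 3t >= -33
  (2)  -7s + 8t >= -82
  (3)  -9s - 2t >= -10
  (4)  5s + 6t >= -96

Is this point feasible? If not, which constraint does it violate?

feasible

(1): -23 ≥ -33 ✓
(2): -79 ≥ -82 ✓
(3): 9 ≥ -10 ✓
(4): -49 ≥ -96 ✓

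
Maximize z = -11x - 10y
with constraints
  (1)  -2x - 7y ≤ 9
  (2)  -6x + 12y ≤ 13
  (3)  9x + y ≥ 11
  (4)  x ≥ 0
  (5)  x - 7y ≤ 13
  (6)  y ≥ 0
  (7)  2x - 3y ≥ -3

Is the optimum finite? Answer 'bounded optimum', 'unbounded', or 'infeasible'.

bounded optimum

Feasible corners and z = -11x - 10y:
  (119/114, 61/38) → z = -3139/114
  (11/9, 0) → z = -121/9
  (13, 0) → z = -143
The feasible region has finitely many vertices and no improving ray; the maximum is -121/9 at (11/9, 0).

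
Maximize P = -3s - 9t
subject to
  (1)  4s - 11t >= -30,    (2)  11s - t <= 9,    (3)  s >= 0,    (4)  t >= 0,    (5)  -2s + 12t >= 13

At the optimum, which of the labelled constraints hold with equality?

(3) and (5)

Feasible corners and P = -3s - 9t:
  (43/39, 122/39) → P = -409/13
  (0, 30/11) → P = -270/11
  (121/130, 161/130) → P = -906/65
  (0, 13/12) → P = -39/4

The maximum is at (0, 13/12). Substituting into each constraint, equality holds for (3) and (5); the remaining constraints have slack.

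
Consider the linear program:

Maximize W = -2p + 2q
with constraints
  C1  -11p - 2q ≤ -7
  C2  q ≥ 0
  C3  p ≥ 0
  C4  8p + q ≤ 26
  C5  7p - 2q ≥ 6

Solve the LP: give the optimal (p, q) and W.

Corner points and W = -2p + 2q:
  (13/4, 0) → W = -13/2
  (6/7, 0) → W = -12/7
  (58/23, 134/23) → W = 152/23

The binding constraints are 8p + q = 26 and 7p - 2q = 6.
Solving simultaneously gives p = 58/23, q = 134/23.

p = 58/23, q = 134/23, maximum W = 152/23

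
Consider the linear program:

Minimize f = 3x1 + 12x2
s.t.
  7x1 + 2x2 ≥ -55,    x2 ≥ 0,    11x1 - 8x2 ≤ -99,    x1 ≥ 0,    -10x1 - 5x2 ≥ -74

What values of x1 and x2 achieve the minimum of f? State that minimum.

x1 = 0, x2 = 99/8, minimum f = 297/2

Vertices and f = 3x1 + 12x2:
  (0, 99/8) → f = 297/2
  (97/135, 1804/135) → f = 7313/45
  (0, 74/5) → f = 888/5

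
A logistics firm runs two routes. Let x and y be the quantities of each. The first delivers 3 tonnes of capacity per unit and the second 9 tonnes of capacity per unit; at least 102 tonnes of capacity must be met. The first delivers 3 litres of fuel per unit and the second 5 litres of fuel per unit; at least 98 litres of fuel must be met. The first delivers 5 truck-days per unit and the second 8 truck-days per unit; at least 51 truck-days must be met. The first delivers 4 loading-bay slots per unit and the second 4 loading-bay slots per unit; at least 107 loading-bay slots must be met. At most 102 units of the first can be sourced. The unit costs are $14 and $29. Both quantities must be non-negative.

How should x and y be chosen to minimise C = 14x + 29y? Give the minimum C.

The feasible region is unbounded (it extends along (0, 1)), but C strictly increases along every unbounded feasible direction, so there is no improving ray and the minimum is attained at a vertex.

x = 31, y = 1, minimum C = 463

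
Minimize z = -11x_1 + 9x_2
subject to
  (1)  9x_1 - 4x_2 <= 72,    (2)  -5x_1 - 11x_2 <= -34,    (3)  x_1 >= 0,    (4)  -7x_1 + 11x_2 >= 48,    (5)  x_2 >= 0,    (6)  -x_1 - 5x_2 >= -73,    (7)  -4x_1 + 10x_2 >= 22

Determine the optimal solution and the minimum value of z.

Corner points and z = -11x_1 + 9x_2:
  (0, 48/11) → z = 432/11
  (0, 73/5) → z = 657/5
  (563/46, 559/46) → z = -581/23

x_1 = 563/46, x_2 = 559/46, minimum z = -581/23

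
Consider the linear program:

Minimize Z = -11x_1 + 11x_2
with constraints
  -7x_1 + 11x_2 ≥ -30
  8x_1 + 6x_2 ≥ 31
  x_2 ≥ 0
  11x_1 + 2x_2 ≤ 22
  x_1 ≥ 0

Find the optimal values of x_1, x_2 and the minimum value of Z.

Feasible corners and Z = -11x_1 + 11x_2:
  (7/5, 33/10) → Z = 209/10
  (0, 31/6) → Z = 341/6
  (0, 11) → Z = 121

The optimum lies where 8x_1 + 6x_2 = 31 and 11x_1 + 2x_2 = 22.
Solving simultaneously gives x_1 = 7/5, x_2 = 33/10.

x_1 = 7/5, x_2 = 33/10, minimum Z = 209/10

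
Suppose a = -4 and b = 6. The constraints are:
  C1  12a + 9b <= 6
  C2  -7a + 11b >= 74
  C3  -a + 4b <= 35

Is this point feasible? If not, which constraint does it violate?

C1: 6 ≤ 6 ✓
C2: 94 ≥ 74 ✓
C3: 28 ≤ 35 ✓

feasible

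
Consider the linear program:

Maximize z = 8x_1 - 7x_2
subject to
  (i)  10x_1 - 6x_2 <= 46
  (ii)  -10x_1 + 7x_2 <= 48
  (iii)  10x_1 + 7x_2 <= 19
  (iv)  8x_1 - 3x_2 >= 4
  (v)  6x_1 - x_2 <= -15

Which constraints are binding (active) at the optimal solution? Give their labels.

(i) and (iv)

Corner points and z = 8x_1 - 7x_2:
  (-19/3, -164/9) → z = 692/9
  (-68/13, -213/13) → z = 947/13
  (-49/10, -72/5) → z = 308/5

The maximum is at (-19/3, -164/9). Substituting into each constraint, equality holds for (i) and (iv); the remaining constraints have slack.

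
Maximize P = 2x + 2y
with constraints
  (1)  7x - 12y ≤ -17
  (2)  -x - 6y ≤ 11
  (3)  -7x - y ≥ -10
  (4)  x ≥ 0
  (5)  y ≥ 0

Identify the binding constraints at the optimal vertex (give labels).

(3) and (4)

Feasible corners and P = 2x + 2y:
  (103/91, 27/13) → P = 584/91
  (0, 17/12) → P = 17/6
  (0, 10) → P = 20

The maximum is at (0, 10). Substituting into each constraint, equality holds for (3) and (4); the remaining constraints have slack.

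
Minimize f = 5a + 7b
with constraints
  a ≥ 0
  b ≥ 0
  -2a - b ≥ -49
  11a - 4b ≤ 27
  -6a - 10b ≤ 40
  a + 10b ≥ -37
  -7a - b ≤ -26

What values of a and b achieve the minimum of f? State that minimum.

Vertices and f = 5a + 7b:
  (0, 49) → f = 343
  (0, 26) → f = 182
  (223/19, 485/19) → f = 4510/19
  (131/39, 97/39) → f = 1334/39

The binding constraints are 11a - 4b = 27 and -7a - b = -26.
Solving simultaneously gives a = 131/39, b = 97/39.

a = 131/39, b = 97/39, minimum f = 1334/39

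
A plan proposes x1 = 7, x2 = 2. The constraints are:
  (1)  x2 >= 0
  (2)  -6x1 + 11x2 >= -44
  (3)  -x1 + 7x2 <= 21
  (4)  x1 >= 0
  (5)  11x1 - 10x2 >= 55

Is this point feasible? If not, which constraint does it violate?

feasible

(1): 2 ≥ 0 ✓
(2): -20 ≥ -44 ✓
(3): 7 ≤ 21 ✓
(4): 7 ≥ 0 ✓
(5): 57 ≥ 55 ✓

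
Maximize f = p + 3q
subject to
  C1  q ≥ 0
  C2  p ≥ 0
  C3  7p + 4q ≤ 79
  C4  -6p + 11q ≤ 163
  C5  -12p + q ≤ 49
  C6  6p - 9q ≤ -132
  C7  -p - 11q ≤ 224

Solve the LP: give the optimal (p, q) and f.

Feasible corners and f = p + 3q:
  (0, 163/11) → f = 489/11
  (0, 44/3) → f = 44
  (5/4, 31/2) → f = 191/4

The optimum lies where -6p + 11q = 163 and 6p - 9q = -132.
Solving simultaneously gives p = 5/4, q = 31/2.

p = 5/4, q = 31/2, maximum f = 191/4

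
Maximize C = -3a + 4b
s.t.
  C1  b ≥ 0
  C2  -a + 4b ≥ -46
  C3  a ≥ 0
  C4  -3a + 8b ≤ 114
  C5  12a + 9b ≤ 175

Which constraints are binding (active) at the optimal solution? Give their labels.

Extreme points and C = -3a + 4b:
  (0, 0) → C = 0
  (175/12, 0) → C = -175/4
  (0, 57/4) → C = 57
  (374/123, 631/41) → C = 2150/41

The maximum is at (0, 57/4). Substituting into each constraint, equality holds for C3 and C4; the remaining constraints have slack.

C3 and C4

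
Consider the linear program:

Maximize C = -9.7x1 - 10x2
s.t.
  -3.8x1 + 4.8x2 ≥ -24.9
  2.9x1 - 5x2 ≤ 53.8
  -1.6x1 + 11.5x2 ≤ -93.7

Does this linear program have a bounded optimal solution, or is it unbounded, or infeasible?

unbounded

From the feasible point (-6687/254, -13223/508), moving in the direction (-11.5, -1.6) keeps every constraint satisfied while C increases without bound.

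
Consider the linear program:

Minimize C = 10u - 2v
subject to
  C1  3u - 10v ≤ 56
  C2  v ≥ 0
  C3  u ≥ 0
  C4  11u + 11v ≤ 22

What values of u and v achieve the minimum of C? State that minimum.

u = 0, v = 2, minimum C = -4

Vertices and C = 10u - 2v:
  (0, 0) → C = 0
  (2, 0) → C = 20
  (0, 2) → C = -4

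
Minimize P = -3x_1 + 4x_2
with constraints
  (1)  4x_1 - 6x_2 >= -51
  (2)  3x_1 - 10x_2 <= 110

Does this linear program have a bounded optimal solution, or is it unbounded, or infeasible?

From the feasible point (-585/11, -593/22), moving in the direction (6, 4) keeps every constraint satisfied while P decreases without bound.

unbounded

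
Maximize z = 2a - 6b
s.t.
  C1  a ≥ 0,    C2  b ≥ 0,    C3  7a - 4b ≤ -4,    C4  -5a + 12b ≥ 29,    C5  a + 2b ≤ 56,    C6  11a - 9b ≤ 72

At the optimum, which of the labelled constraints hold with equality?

Extreme points and z = 2a - 6b:
  (0, 29/12) → z = -29/2
  (0, 28) → z = -168
  (17/16, 183/64) → z = -481/32
  (12, 22) → z = -108

The maximum is at (0, 29/12). Substituting into each constraint, equality holds for C1 and C4; the remaining constraints have slack.

C1 and C4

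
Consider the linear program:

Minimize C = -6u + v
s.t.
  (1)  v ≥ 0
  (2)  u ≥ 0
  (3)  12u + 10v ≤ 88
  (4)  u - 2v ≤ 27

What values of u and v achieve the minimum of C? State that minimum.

u = 22/3, v = 0, minimum C = -44

Extreme points and C = -6u + v:
  (0, 0) → C = 0
  (22/3, 0) → C = -44
  (0, 44/5) → C = 44/5

The binding constraints are v = 0 and 12u + 10v = 88.
Solving simultaneously gives u = 22/3, v = 0.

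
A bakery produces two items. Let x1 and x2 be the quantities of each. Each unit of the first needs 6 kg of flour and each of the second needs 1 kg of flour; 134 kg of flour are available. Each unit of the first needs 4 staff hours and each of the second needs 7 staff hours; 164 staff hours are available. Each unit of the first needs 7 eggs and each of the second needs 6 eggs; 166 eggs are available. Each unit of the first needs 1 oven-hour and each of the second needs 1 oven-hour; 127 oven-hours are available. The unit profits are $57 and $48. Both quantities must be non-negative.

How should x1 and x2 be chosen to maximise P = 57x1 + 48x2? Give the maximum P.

Corner points and P = 57x1 + 48x2:
  (0, 0) → P = 0
  (0, 164/7) → P = 7872/7
  (67/3, 0) → P = 1273
  (22, 2) → P = 1350
  (178/25, 484/25) → P = 33378/25

The optimum lies where 6x1 + x2 = 134 and 7x1 + 6x2 = 166.
Solving simultaneously gives x1 = 22, x2 = 2.

x1 = 22, x2 = 2, maximum P = 1350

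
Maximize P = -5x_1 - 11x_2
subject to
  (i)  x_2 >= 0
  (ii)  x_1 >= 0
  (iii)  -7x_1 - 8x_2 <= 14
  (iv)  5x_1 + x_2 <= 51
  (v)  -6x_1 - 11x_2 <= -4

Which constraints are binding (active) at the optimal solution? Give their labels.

Feasible corners and P = -5x_1 - 11x_2:
  (51/5, 0) → P = -51
  (2/3, 0) → P = -10/3
  (0, 51) → P = -561
  (0, 4/11) → P = -4

The maximum is at (2/3, 0). Substituting into each constraint, equality holds for (i) and (v); the remaining constraints have slack.

(i) and (v)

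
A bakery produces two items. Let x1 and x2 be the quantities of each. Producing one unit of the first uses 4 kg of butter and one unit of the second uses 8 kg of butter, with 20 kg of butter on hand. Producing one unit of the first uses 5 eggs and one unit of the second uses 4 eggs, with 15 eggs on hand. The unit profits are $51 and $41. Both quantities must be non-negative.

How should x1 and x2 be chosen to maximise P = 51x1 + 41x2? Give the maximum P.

Vertices and P = 51x1 + 41x2:
  (0, 0) → P = 0
  (0, 5/2) → P = 205/2
  (3, 0) → P = 153
  (5/3, 5/3) → P = 460/3

At the optimal vertex, 4x1 + 8x2 = 20 and 5x1 + 4x2 = 15.
Solving simultaneously gives x1 = 5/3, x2 = 5/3.

x1 = 5/3, x2 = 5/3, maximum P = 460/3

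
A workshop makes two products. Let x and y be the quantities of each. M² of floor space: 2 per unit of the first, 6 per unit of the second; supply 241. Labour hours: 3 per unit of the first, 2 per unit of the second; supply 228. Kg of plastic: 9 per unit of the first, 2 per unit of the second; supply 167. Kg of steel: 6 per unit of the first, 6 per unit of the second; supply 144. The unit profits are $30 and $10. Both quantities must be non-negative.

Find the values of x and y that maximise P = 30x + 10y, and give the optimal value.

Feasible corners and P = 30x + 10y:
  (0, 0) → P = 0
  (0, 24) → P = 240
  (167/9, 0) → P = 1670/3
  (17, 7) → P = 580

The binding constraints are 9x + 2y = 167 and 6x + 6y = 144.
Solving simultaneously gives x = 17, y = 7.

x = 17, y = 7, maximum P = 580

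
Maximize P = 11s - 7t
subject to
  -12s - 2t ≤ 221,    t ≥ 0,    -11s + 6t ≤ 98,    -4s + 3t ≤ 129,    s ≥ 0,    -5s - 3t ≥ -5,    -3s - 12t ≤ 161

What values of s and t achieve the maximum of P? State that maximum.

Vertices and P = 11s - 7t:
  (0, 0) → P = 0
  (1, 0) → P = 11
  (0, 5/3) → P = -35/3

The optimum lies where t = 0 and -5s - 3t = -5.
Solving simultaneously gives s = 1, t = 0.

s = 1, t = 0, maximum P = 11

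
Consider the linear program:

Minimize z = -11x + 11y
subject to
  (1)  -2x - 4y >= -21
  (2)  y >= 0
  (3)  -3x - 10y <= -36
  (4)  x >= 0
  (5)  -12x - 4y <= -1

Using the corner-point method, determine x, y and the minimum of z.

Vertices and z = -11x + 11y:
  (33/4, 9/8) → z = -627/8
  (0, 21/4) → z = 231/4
  (0, 18/5) → z = 198/5

x = 33/4, y = 9/8, minimum z = -627/8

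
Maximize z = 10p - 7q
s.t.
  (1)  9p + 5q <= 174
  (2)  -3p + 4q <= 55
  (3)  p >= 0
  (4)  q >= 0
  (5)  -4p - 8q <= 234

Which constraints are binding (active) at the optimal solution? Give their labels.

Corner points and z = 10p - 7q:
  (421/51, 339/17) → z = -2909/51
  (58/3, 0) → z = 580/3
  (0, 55/4) → z = -385/4
  (0, 0) → z = 0

The maximum is at (58/3, 0). Substituting into each constraint, equality holds for (1) and (4); the remaining constraints have slack.

(1) and (4)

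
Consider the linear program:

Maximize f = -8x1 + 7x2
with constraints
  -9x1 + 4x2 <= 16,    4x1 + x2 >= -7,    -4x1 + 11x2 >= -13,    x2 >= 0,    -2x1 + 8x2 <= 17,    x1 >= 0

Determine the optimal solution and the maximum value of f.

x1 = 0, x2 = 17/8, maximum f = 119/8

Feasible corners and f = -8x1 + 7x2:
  (13/4, 0) → f = -26
  (291/10, 47/5) → f = -167
  (0, 0) → f = 0
  (0, 17/8) → f = 119/8

The binding constraints are -2x1 + 8x2 = 17 and x1 = 0.
Solving simultaneously gives x1 = 0, x2 = 17/8.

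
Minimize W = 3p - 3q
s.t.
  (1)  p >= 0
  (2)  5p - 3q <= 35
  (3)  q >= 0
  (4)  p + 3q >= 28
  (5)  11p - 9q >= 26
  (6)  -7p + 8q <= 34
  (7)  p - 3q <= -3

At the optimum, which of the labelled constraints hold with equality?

(2) and (5)

Vertices and W = 3p - 3q:
  (21/2, 35/6) → W = 14
  (79/4, 85/4) → W = -9/2
  (55/7, 47/7) → W = 24/7

The minimum is at (79/4, 85/4). Substituting into each constraint, equality holds for (2) and (5); the remaining constraints have slack.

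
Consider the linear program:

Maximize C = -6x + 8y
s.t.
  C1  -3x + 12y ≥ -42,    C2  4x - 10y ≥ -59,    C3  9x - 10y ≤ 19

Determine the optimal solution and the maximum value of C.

x = -188/3, y = -115/6, maximum C = 668/3

Extreme points and C = -6x + 8y:
  (-188/3, -115/6) → C = 668/3
  (-32/13, -107/26) → C = -236/13
  (78/5, 607/50) → C = 88/25

The binding constraints are -3x + 12y = -42 and 4x - 10y = -59.
Solving simultaneously gives x = -188/3, y = -115/6.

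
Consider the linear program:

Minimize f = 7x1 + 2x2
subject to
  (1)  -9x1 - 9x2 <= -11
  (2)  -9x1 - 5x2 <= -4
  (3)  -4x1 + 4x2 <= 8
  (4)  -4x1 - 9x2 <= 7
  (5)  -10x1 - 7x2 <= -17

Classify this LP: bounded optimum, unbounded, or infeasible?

Extreme points and f = 7x1 + 2x2:
  (18/5, -107/45) → f = 184/9
  (76/27, -43/27) → f = 446/27
  (3/17, 37/17) → f = 95/17
The feasible region has finitely many vertices and no improving ray; the minimum is 95/17 at (3/17, 37/17).

bounded optimum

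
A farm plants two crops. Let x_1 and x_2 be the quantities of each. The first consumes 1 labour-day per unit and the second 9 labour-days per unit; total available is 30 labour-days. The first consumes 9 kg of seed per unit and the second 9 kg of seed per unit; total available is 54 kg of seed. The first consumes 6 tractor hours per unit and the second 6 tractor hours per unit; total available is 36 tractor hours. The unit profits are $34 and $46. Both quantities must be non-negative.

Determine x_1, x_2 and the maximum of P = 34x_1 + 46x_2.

x_1 = 3, x_2 = 3, maximum P = 240

Extreme points and P = 34x_1 + 46x_2:
  (0, 0) → P = 0
  (0, 10/3) → P = 460/3
  (6, 0) → P = 204
  (3, 3) → P = 240

The optimum lies where x_1 + 9x_2 = 30 and 9x_1 + 9x_2 = 54.
Solving simultaneously gives x_1 = 3, x_2 = 3.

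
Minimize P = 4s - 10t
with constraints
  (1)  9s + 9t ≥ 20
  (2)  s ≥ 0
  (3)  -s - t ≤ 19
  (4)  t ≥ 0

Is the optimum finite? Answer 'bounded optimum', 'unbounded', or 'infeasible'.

From the feasible point (0, 20/9), moving in the direction (0, 1) keeps every constraint satisfied while P decreases without bound.

unbounded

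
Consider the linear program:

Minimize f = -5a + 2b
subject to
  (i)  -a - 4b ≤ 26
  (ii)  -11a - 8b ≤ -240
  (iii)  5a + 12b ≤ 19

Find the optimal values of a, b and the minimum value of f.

a = 97/2, b = -149/8, minimum f = -1119/4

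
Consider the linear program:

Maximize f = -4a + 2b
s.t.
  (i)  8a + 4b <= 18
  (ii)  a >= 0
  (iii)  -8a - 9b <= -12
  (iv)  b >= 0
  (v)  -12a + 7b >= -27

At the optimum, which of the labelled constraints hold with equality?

(i) and (ii)

Corner points and f = -4a + 2b:
  (0, 9/2) → f = 9
  (9/4, 0) → f = -9
  (0, 4/3) → f = 8/3
  (3/2, 0) → f = -6

The maximum is at (0, 9/2). Substituting into each constraint, equality holds for (i) and (ii); the remaining constraints have slack.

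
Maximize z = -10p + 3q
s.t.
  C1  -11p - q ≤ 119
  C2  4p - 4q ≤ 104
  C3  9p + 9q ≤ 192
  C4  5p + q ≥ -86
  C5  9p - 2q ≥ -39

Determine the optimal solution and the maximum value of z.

p = 1/3, q = 21, maximum z = 179/3

At the optimal vertex, 9p + 9q = 192 and 9p - 2q = -39.
Solving simultaneously gives p = 1/3, q = 21.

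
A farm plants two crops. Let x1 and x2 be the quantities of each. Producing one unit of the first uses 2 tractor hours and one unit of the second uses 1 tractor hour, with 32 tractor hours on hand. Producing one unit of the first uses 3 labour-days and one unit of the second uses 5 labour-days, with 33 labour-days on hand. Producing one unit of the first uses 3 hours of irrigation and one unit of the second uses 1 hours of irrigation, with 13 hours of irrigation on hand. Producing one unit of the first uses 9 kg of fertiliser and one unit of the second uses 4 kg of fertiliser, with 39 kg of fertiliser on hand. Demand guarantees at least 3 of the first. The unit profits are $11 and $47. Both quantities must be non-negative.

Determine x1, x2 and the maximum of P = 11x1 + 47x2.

Extreme points and P = 11x1 + 47x2:
  (13/3, 0) → P = 143/3
  (3, 0) → P = 33
  (3, 3) → P = 174

The optimum lies where 9x1 + 4x2 = 39 and x1 = 3.
Solving simultaneously gives x1 = 3, x2 = 3.

x1 = 3, x2 = 3, maximum P = 174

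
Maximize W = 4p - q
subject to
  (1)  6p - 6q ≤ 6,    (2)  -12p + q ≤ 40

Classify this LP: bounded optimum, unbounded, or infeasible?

unbounded

From the feasible point (-41/11, -52/11), moving in the direction (6, 6) keeps every constraint satisfied while W increases without bound.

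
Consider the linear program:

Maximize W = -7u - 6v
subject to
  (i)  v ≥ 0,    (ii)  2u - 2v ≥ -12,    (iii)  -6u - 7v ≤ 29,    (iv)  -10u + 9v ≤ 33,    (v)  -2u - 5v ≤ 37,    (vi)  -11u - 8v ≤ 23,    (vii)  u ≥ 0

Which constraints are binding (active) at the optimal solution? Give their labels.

Feasible corners and W = -7u - 6v:
  (0, 0) → W = 0
  (21, 27) → W = -309
  (0, 11/3) → W = -22
The feasible region is unbounded (it extends along (1, 1), (1, 0)), but W strictly decreases along every unbounded feasible direction, so there is no improving ray and the maximum is attained at a vertex.

The maximum is at (0, 0). Substituting into each constraint, equality holds for (i) and (vii); the remaining constraints have slack.

(i) and (vii)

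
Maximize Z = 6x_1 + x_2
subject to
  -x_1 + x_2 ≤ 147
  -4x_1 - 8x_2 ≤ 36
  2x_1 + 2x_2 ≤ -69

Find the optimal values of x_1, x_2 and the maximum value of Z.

Feasible corners and Z = 6x_1 + x_2:
  (-101, 46) → Z = -560
  (-363/4, 225/4) → Z = -1953/4
  (-60, 51/2) → Z = -669/2

At the optimal vertex, -4x_1 - 8x_2 = 36 and 2x_1 + 2x_2 = -69.
Solving simultaneously gives x_1 = -60, x_2 = 51/2.

x_1 = -60, x_2 = 51/2, maximum Z = -669/2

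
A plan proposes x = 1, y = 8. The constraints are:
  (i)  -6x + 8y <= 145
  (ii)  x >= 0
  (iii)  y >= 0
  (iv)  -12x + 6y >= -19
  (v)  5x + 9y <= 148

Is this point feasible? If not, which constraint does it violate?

(i): 58 ≤ 145 ✓
(ii): 1 ≥ 0 ✓
(iii): 8 ≥ 0 ✓
(iv): 36 ≥ -19 ✓
(v): 77 ≤ 148 ✓

feasible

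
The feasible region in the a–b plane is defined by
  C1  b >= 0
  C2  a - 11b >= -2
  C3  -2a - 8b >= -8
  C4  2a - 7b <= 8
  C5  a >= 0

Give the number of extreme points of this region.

4

The feasible vertices (each the meet of two boundaries and inside every other half-plane) are:
  (4, 0)
  (0, 0)
  (12/5, 2/5)
  (0, 2/11)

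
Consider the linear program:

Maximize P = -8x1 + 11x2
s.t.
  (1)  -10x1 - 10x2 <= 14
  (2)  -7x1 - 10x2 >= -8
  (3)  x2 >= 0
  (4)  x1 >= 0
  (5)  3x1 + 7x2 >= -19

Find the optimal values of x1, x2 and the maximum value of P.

Vertices and P = -8x1 + 11x2:
  (8/7, 0) → P = -64/7
  (0, 4/5) → P = 44/5
  (0, 0) → P = 0

x1 = 0, x2 = 4/5, maximum P = 44/5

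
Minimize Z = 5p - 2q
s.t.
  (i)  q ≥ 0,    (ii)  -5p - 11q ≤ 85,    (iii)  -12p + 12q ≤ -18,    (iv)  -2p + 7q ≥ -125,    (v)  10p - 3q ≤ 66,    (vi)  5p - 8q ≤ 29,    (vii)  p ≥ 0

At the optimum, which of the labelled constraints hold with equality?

(i) and (iii)

Vertices and Z = 5p - 2q:
  (3/2, 0) → Z = 15/2
  (29/5, 0) → Z = 29
  (123/14, 51/7) → Z = 411/14
  (441/65, 8/13) → Z = 425/13

The minimum is at (3/2, 0). Substituting into each constraint, equality holds for (i) and (iii); the remaining constraints have slack.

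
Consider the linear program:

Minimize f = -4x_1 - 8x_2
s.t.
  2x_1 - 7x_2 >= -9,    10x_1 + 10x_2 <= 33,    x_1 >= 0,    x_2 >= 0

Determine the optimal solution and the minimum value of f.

x_1 = 47/30, x_2 = 26/15, minimum f = -302/15

Corner points and f = -4x_1 - 8x_2:
  (47/30, 26/15) → f = -302/15
  (0, 9/7) → f = -72/7
  (33/10, 0) → f = -66/5
  (0, 0) → f = 0

At the optimal vertex, 2x_1 - 7x_2 = -9 and 10x_1 + 10x_2 = 33.
Solving simultaneously gives x_1 = 47/30, x_2 = 26/15.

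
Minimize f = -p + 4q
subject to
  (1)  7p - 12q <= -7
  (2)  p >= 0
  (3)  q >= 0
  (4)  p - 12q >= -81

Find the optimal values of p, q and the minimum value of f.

Feasible corners and f = -p + 4q:
  (0, 7/12) → f = 7/3
  (37/3, 70/9) → f = 169/9
  (0, 27/4) → f = 27

p = 0, q = 7/12, minimum f = 7/3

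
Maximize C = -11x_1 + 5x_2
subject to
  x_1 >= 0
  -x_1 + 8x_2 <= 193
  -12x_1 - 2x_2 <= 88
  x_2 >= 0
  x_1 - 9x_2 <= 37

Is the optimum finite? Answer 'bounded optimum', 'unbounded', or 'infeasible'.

bounded optimum

Feasible corners and C = -11x_1 + 5x_2:
  (0, 193/8) → C = 965/8
  (0, 0) → C = 0
  (37, 0) → C = -407
The feasible region has finitely many vertices and no improving ray; the maximum is 965/8 at (0, 193/8).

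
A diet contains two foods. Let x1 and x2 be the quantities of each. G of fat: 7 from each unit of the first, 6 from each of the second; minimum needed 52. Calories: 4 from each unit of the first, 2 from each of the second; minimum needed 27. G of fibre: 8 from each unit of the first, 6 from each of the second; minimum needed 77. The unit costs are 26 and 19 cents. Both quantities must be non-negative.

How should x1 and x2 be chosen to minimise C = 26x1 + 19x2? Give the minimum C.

Corner points and C = 26x1 + 19x2:
  (0, 27/2) → C = 513/2
  (77/8, 0) → C = 1001/4
  (1, 23/2) → C = 489/2
The feasible region is unbounded (it extends along (0, 1), (1, 0)), but C strictly increases along every unbounded feasible direction, so there is no improving ray and the minimum is attained at a vertex.

The optimum lies where 4x1 + 2x2 = 27 and 8x1 + 6x2 = 77.
Solving simultaneously gives x1 = 1, x2 = 23/2.

x1 = 1, x2 = 23/2, minimum C = 489/2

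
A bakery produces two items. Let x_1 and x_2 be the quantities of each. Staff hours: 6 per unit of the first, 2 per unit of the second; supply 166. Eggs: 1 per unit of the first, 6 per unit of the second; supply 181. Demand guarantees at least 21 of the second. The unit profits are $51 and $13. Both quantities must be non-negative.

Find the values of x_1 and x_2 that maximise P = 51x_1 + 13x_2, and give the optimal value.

Vertices and P = 51x_1 + 13x_2:
  (0, 181/6) → P = 2353/6
  (0, 21) → P = 273
  (317/17, 460/17) → P = 22147/17
  (62/3, 21) → P = 1327

x_1 = 62/3, x_2 = 21, maximum P = 1327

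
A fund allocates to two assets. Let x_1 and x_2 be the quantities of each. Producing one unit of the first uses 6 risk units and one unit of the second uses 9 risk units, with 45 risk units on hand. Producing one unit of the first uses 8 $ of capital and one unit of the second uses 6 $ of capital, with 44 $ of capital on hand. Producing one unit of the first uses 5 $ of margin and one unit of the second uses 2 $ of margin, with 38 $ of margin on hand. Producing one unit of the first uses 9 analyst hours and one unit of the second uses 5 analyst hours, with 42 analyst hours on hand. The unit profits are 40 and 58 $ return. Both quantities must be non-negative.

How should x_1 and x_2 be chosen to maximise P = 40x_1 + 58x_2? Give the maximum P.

x_1 = 3, x_2 = 3, maximum P = 294

Feasible corners and P = 40x_1 + 58x_2:
  (0, 0) → P = 0
  (0, 5) → P = 290
  (14/3, 0) → P = 560/3
  (3, 3) → P = 294

The binding constraints are 6x_1 + 9x_2 = 45 and 9x_1 + 5x_2 = 42.
Solving simultaneously gives x_1 = 3, x_2 = 3.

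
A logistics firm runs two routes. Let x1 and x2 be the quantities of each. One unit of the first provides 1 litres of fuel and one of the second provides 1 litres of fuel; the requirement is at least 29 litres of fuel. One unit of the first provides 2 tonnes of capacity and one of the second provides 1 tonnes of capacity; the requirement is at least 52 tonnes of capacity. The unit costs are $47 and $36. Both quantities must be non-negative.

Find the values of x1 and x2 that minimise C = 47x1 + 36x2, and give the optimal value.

x1 = 23, x2 = 6, minimum C = 1297

Extreme points and C = 47x1 + 36x2:
  (0, 52) → C = 1872
  (29, 0) → C = 1363
  (23, 6) → C = 1297
The feasible region is unbounded (it extends along (0, 1), (1, 0)), but C strictly increases along every unbounded feasible direction, so there is no improving ray and the minimum is attained at a vertex.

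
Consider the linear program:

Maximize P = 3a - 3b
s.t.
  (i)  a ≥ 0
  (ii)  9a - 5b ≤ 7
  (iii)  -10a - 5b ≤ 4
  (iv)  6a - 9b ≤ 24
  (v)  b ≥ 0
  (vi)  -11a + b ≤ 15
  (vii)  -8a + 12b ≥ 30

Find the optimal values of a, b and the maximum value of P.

The feasible region is unbounded (it extends along (1, 11), (5, 9)), but P strictly decreases along every unbounded feasible direction, so there is no improving ray and the maximum is attained at a vertex.

At the optimal vertex, 9a - 5b = 7 and -8a + 12b = 30.
Solving simultaneously gives a = 117/34, b = 163/34.

a = 117/34, b = 163/34, maximum P = -69/17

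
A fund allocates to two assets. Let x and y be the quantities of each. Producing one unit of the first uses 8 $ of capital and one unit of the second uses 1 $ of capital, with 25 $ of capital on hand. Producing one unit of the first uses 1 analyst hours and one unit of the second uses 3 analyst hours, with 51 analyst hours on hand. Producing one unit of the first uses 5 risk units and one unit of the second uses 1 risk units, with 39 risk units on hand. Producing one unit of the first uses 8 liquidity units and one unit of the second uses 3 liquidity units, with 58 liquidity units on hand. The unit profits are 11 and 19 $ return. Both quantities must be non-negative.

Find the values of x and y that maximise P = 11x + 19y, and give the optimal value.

Vertices and P = 11x + 19y:
  (0, 0) → P = 0
  (0, 17) → P = 323
  (25/8, 0) → P = 275/8
  (17/16, 33/2) → P = 5203/16
  (1, 50/3) → P = 983/3

The optimum lies where x + 3y = 51 and 8x + 3y = 58.
Solving simultaneously gives x = 1, y = 50/3.

x = 1, y = 50/3, maximum P = 983/3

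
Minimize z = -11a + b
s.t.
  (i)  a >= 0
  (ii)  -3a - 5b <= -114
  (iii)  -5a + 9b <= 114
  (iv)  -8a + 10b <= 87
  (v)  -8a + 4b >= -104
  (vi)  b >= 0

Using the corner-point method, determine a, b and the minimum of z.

a = 348/13, b = 358/13, minimum z = -3470/13

Feasible corners and z = -11a + b:
  (141/14, 1173/70) → z = -3291/35
  (244/13, 150/13) → z = -2534/13
  (357/22, 477/22) → z = -1725/11
  (348/13, 358/13) → z = -3470/13

The binding constraints are -5a + 9b = 114 and -8a + 4b = -104.
Solving simultaneously gives a = 348/13, b = 358/13.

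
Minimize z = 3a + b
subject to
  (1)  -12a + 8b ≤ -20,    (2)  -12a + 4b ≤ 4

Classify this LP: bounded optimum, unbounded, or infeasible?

From the feasible point (-7/3, -6), moving in the direction (-4, -12) keeps every constraint satisfied while z decreases without bound.

unbounded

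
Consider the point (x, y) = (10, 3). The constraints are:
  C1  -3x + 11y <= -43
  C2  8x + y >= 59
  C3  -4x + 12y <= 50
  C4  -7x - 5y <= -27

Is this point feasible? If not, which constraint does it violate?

not feasible — violates C1

Constraint C1: -3x + 11y = 3, which is not ≤ -43. All other constraints are satisfied.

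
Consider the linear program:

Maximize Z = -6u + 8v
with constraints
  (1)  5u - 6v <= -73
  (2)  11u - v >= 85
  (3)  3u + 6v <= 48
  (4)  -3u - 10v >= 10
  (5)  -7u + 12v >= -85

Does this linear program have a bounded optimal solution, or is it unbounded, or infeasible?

The boundaries 5u - 6v = -73 and -3u - 10v = 10 meet at (-395/34, 169/68), but that point violates 11u - v ≥ 85. Every candidate vertex is excluded by some other constraint, so the feasible region is empty.

infeasible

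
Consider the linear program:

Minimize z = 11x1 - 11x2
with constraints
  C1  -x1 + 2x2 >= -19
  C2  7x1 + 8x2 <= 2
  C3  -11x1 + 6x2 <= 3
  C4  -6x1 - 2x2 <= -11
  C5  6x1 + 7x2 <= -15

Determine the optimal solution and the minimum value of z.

Feasible corners and z = 11x1 - 11x2:
  (30/7, -103/14) → z = 1793/14
  (103/19, -129/19) → z = 2552/19
  (107/30, -26/5) → z = 2893/30

The binding constraints are -6x1 - 2x2 = -11 and 6x1 + 7x2 = -15.
Solving simultaneously gives x1 = 107/30, x2 = -26/5.

x1 = 107/30, x2 = -26/5, minimum z = 2893/30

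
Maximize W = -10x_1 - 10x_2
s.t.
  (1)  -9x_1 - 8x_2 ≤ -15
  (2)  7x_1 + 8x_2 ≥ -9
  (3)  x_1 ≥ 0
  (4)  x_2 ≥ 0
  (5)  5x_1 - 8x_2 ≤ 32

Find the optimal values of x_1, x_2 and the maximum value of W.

The feasible region is unbounded (it extends along (0, 1), (8, 5)), but W strictly decreases along every unbounded feasible direction, so there is no improving ray and the maximum is attained at a vertex.

x_1 = 5/3, x_2 = 0, maximum W = -50/3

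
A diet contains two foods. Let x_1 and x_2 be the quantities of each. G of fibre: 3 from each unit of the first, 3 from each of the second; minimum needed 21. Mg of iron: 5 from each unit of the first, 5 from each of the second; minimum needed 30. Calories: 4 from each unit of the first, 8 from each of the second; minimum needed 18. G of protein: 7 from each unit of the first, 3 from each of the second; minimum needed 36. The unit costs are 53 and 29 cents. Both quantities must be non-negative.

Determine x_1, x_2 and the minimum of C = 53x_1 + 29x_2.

Corner points and C = 53x_1 + 29x_2:
  (0, 12) → C = 348
  (7, 0) → C = 371
  (15/4, 13/4) → C = 293
The feasible region is unbounded (it extends along (0, 1), (1, 0)), but C strictly increases along every unbounded feasible direction, so there is no improving ray and the minimum is attained at a vertex.

The binding constraints are 3x_1 + 3x_2 = 21 and 7x_1 + 3x_2 = 36.
Solving simultaneously gives x_1 = 15/4, x_2 = 13/4.

x_1 = 15/4, x_2 = 13/4, minimum C = 293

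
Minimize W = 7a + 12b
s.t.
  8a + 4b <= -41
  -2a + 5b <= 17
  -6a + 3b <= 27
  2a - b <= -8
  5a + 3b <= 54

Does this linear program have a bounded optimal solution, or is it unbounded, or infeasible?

From the feasible point (-77/16, -5/8), moving in the direction (-1, -2) keeps every constraint satisfied while W decreases without bound.

unbounded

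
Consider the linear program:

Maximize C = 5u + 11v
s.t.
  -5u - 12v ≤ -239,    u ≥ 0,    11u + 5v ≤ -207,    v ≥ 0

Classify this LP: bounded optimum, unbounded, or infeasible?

The boundaries -5u - 12v = -239 and u = 0 meet at (0, 239/12), but that point violates 11u + 5v ≤ -207. Every candidate vertex is excluded by some other constraint, so the feasible region is empty.

infeasible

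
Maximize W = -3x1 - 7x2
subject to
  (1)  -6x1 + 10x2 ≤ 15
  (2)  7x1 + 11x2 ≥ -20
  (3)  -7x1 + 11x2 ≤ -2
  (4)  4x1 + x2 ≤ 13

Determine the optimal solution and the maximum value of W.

x1 = 163/37, x2 = -171/37, maximum W = 708/37

Extreme points and W = -3x1 - 7x2:
  (-9/7, -1) → W = 76/7
  (163/37, -171/37) → W = 708/37
  (145/51, 83/51) → W = -1016/51

The binding constraints are 7x1 + 11x2 = -20 and 4x1 + x2 = 13.
Solving simultaneously gives x1 = 163/37, x2 = -171/37.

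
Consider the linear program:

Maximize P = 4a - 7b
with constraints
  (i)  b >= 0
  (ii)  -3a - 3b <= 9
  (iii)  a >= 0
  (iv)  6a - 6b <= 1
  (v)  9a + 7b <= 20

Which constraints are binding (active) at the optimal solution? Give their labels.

(i) and (iv)

Extreme points and P = 4a - 7b:
  (0, 0) → P = 0
  (1/6, 0) → P = 2/3
  (0, 20/7) → P = -20
  (127/96, 37/32) → P = -269/96

The maximum is at (1/6, 0). Substituting into each constraint, equality holds for (i) and (iv); the remaining constraints have slack.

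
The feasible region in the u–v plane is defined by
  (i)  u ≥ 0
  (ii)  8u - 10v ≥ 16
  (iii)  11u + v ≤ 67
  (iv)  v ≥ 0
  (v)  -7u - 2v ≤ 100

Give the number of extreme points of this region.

3

The feasible vertices (each the meet of two boundaries and inside every other half-plane) are:
  (343/59, 180/59)
  (2, 0)
  (67/11, 0)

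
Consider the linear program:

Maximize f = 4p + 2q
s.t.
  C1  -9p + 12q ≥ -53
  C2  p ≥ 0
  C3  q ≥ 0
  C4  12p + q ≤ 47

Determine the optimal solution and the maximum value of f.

p = 0, q = 47, maximum f = 94

Corner points and f = 4p + 2q:
  (0, 0) → f = 0
  (0, 47) → f = 94
  (47/12, 0) → f = 47/3

At the optimal vertex, p = 0 and 12p + q = 47.
Solving simultaneously gives p = 0, q = 47.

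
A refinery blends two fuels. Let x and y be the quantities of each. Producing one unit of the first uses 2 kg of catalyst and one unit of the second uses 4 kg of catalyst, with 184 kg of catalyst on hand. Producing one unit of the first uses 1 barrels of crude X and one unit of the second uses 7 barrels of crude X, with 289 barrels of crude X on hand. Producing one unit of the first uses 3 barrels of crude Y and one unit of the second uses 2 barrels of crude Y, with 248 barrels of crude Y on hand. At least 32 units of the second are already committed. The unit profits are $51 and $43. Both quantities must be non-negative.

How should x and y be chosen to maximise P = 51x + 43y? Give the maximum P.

Corner points and P = 51x + 43y:
  (0, 289/7) → P = 12427/7
  (0, 32) → P = 1376
  (66/5, 197/5) → P = 11837/5
  (28, 32) → P = 2804

The optimum lies where 2x + 4y = 184 and y = 32.
Solving simultaneously gives x = 28, y = 32.

x = 28, y = 32, maximum P = 2804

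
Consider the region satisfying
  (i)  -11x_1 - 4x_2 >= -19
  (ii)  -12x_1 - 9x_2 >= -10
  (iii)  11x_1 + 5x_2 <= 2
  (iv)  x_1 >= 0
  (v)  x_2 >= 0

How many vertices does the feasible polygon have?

Pairwise boundary intersections that survive every other constraint:
  (0, 2/5)
  (2/11, 0)
  (0, 0)

3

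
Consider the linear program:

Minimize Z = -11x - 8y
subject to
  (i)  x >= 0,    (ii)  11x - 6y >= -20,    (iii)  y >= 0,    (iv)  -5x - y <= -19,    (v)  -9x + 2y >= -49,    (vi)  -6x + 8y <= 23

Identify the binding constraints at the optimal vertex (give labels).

Feasible corners and Z = -11x - 8y:
  (19/5, 0) → Z = -209/5
  (49/9, 0) → Z = -539/9
  (129/46, 229/46) → Z = -3251/46
  (73/10, 167/20) → Z = -1471/10

The minimum is at (73/10, 167/20). Substituting into each constraint, equality holds for (v) and (vi); the remaining constraints have slack.

(v) and (vi)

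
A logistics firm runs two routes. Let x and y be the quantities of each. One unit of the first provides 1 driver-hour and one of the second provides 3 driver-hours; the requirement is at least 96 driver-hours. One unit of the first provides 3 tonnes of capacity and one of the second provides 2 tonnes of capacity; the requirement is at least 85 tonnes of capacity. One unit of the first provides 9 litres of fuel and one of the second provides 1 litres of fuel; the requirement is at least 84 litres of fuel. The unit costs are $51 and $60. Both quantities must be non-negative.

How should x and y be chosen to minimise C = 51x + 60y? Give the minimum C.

x = 9, y = 29, minimum C = 2199

The feasible region is unbounded (it extends along (0, 1), (1, 0)), but C strictly increases along every unbounded feasible direction, so there is no improving ray and the minimum is attained at a vertex.

The optimum lies where x + 3y = 96 and 3x + 2y = 85.
Solving simultaneously gives x = 9, y = 29.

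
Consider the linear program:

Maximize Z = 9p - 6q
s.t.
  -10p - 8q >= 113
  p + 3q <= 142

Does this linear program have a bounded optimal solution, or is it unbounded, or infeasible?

unbounded

From the feasible point (-1475/22, 1533/22), moving in the direction (8, -10) keeps every constraint satisfied while Z increases without bound.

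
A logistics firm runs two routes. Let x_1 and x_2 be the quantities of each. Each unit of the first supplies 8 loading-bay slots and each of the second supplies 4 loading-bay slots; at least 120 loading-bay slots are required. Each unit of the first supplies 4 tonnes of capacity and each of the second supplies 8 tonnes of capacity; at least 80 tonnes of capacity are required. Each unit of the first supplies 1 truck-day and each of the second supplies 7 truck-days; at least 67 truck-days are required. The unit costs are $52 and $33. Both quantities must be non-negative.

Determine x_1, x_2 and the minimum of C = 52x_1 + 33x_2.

Vertices and C = 52x_1 + 33x_2:
  (0, 30) → C = 990
  (67, 0) → C = 3484
  (11, 8) → C = 836
The feasible region is unbounded (it extends along (0, 1), (1, 0)), but C strictly increases along every unbounded feasible direction, so there is no improving ray and the minimum is attained at a vertex.

x_1 = 11, x_2 = 8, minimum C = 836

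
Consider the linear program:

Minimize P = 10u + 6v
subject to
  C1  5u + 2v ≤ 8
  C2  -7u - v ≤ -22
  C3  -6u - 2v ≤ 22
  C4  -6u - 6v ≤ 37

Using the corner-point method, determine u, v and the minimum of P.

u = 169/36, v = -391/36, minimum P = -164/9

Extreme points and P = 10u + 6v:
  (4, -6) → P = 4
  (61/9, -233/18) → P = -89/9
  (169/36, -391/36) → P = -164/9

At the optimal vertex, -7u - v = -22 and -6u - 6v = 37.
Solving simultaneously gives u = 169/36, v = -391/36.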